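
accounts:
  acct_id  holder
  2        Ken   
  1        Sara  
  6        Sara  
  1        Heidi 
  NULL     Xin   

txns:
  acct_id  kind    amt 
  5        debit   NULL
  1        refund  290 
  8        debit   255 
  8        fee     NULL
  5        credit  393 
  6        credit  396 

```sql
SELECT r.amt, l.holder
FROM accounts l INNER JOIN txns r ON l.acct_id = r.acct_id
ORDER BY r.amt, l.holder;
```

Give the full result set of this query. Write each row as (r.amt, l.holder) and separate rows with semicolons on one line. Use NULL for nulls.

(290, Heidi); (290, Sara); (396, Sara)

INNER JOIN keeps only pairs where the ON condition holds.
Matching on l.acct_id = r.acct_id. A NULL in a compared column never satisfies the condition.
- l (acct_id=2) has no partner → excluded.
- l (acct_id=1) pairs with 1 row(s) of r.
- l (acct_id=6) pairs with 1 row(s) of r.
- l (acct_id=1) pairs with 1 row(s) of r.
- l (acct_id=NULL) has no partner → excluded.
After projecting and ordering:
r.amt | l.holder
290 | Heidi
290 | Sara
396 | Sara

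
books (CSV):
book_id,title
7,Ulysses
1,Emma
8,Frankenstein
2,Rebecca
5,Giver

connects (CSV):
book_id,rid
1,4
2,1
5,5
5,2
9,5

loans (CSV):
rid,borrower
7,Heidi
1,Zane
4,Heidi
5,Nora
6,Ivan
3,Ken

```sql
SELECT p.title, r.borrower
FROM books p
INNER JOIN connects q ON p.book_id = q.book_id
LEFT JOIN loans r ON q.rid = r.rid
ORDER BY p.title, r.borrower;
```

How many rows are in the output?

4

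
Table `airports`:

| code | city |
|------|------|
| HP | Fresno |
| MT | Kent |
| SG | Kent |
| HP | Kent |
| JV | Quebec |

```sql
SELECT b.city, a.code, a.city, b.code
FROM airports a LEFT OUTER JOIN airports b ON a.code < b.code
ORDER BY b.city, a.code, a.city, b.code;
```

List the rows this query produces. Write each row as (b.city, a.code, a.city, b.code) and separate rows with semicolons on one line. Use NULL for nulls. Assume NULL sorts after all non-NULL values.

(Kent, HP, Fresno, MT); (Kent, HP, Fresno, SG); (Kent, HP, Kent, MT); (Kent, HP, Kent, SG); (Kent, JV, Quebec, MT); (Kent, JV, Quebec, SG); (Kent, MT, Kent, SG); (Quebec, HP, Fresno, JV); (Quebec, HP, Kent, JV); (NULL, SG, Kent, NULL)

LEFT JOIN keeps every row from `airports a`; unmatched rows get NULL for `airports b`'s columns.
Matching on a.code < b.code.
Matched pairs: 9; unmatched a rows kept: 1.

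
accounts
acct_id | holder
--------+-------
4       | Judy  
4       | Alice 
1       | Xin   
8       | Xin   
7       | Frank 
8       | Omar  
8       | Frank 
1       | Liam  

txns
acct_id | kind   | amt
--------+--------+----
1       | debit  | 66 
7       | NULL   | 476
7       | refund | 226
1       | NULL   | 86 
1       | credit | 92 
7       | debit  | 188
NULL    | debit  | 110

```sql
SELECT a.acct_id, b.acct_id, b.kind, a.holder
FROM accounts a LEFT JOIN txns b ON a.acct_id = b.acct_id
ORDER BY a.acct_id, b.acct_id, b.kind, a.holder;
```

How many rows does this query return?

LEFT JOIN keeps every row from `accounts`; unmatched rows get NULL for `txns`'s columns.
Matching on a.acct_id = b.acct_id. A NULL in a compared column never satisfies the condition.
- acct_id=4: no b row matches, row kept with b columns NULL.
- acct_id=4: no b row matches, row kept with b columns NULL.
- acct_id=1: 3 matching b row(s), so 3 row(s) emitted.
- acct_id=8: no b row matches, row kept with b columns NULL.
- acct_id=7: 3 matching b row(s), so 3 row(s) emitted.
- acct_id=8: no b row matches, row kept with b columns NULL.
- acct_id=8: no b row matches, row kept with b columns NULL.
- acct_id=1: 3 matching b row(s), so 3 row(s) emitted.
Total: 9 matched + 5 padded = 14 rows.

14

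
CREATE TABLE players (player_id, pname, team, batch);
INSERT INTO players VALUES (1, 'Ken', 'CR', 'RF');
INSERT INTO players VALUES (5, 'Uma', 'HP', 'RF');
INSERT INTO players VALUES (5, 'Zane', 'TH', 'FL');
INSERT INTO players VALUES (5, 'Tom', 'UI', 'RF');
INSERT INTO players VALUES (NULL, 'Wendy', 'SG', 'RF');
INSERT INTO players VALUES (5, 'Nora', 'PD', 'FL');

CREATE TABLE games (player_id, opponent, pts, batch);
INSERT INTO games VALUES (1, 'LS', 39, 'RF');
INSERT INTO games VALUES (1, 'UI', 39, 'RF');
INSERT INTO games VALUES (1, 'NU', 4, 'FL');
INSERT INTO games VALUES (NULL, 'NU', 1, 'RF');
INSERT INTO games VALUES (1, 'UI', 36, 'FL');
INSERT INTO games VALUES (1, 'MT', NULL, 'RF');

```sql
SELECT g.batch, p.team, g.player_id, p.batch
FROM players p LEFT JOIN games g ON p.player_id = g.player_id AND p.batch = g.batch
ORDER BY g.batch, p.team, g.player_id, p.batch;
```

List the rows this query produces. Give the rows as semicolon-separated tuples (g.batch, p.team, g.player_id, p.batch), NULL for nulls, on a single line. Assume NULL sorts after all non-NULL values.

LEFT JOIN keeps every row from `players`; unmatched rows get NULL for `games`'s columns.
Matching on p.player_id = g.player_id AND p.batch = g.batch. A NULL in a compared column never satisfies the condition.
- p row (player_id=1, batch=RF): matches 3 g row(s) → 3 output row(s).
- p row (player_id=5, batch=RF): no match → kept, g columns NULL.
- p row (player_id=5, batch=FL): no match → kept, g columns NULL.
- p row (player_id=5, batch=RF): no match → kept, g columns NULL.
- p row (player_id=NULL, batch=RF): no match → kept, g columns NULL.
- p row (player_id=5, batch=FL): no match → kept, g columns NULL.
After projecting and ordering:
g.batch | p.team | g.player_id | p.batch
RF | CR | 1 | RF
RF | CR | 1 | RF
RF | CR | 1 | RF
NULL | HP | NULL | RF
NULL | PD | NULL | FL
NULL | SG | NULL | RF
NULL | TH | NULL | FL
NULL | UI | NULL | RF

(RF, CR, 1, RF); (RF, CR, 1, RF); (RF, CR, 1, RF); (NULL, HP, NULL, RF); (NULL, PD, NULL, FL); (NULL, SG, NULL, RF); (NULL, TH, NULL, FL); (NULL, UI, NULL, RF)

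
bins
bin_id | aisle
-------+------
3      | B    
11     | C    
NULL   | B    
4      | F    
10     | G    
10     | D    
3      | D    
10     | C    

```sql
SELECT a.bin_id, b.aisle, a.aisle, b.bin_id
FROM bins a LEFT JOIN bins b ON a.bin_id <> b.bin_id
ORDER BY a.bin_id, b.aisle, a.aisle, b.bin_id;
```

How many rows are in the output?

35

LEFT JOIN keeps every row from `bins a`; unmatched rows get NULL for `bins b`'s columns.
Matching on a.bin_id <> b.bin_id. A NULL in a compared column never satisfies the condition.
- a[0] bin_id=3 → 5 match(es) in b → 5 row(s).
- a[1] bin_id=11 → 6 match(es) in b → 6 row(s).
- a[2] bin_id=NULL → no match; kept with NULLs on the b side.
- a[3] bin_id=4 → 6 match(es) in b → 6 row(s).
- a[4] bin_id=10 → 4 match(es) in b → 4 row(s).
- a[5] bin_id=10 → 4 match(es) in b → 4 row(s).
- a[6] bin_id=3 → 5 match(es) in b → 5 row(s).
- a[7] bin_id=10 → 4 match(es) in b → 4 row(s).
Total: 34 matched + 1 padded = 35 rows.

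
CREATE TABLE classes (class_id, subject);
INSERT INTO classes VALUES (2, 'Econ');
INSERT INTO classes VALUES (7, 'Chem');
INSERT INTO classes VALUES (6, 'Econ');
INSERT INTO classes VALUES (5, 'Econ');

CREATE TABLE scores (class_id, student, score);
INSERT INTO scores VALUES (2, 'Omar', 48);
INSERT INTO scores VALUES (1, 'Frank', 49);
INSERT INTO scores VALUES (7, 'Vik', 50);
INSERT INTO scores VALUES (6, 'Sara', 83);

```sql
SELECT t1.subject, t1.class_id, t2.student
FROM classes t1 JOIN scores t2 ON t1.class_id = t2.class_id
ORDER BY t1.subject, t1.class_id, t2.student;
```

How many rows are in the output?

INNER JOIN keeps only pairs where the ON condition holds.
Matching on t1.class_id = t2.class_id.
Matched pairs: 3.
Total: 3 rows.

3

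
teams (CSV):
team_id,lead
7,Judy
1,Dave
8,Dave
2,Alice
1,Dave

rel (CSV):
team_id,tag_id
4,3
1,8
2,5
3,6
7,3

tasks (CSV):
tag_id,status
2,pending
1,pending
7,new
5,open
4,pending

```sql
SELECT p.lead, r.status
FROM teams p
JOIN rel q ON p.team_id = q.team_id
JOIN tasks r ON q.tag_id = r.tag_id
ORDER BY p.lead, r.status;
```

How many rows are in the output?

1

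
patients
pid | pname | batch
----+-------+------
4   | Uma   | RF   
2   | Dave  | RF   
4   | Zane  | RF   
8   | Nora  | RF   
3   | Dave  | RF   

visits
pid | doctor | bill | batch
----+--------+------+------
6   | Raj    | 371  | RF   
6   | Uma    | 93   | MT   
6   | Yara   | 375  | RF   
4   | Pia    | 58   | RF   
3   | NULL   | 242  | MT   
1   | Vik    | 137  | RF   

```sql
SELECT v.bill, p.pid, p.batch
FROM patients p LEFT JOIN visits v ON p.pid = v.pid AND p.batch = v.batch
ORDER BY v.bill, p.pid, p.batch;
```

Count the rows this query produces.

LEFT JOIN keeps every row from `patients`; unmatched rows get NULL for `visits`'s columns.
Matching on p.pid = v.pid AND p.batch = v.batch.
- p row (pid=4, batch=RF): matches 1 v row(s) → 1 output row(s).
- p row (pid=2, batch=RF): no match → kept, v columns NULL.
- p row (pid=4, batch=RF): matches 1 v row(s) → 1 output row(s).
- p row (pid=8, batch=RF): no match → kept, v columns NULL.
- p row (pid=3, batch=RF): no match → kept, v columns NULL.
Total: 2 matched + 3 padded = 5 rows.

5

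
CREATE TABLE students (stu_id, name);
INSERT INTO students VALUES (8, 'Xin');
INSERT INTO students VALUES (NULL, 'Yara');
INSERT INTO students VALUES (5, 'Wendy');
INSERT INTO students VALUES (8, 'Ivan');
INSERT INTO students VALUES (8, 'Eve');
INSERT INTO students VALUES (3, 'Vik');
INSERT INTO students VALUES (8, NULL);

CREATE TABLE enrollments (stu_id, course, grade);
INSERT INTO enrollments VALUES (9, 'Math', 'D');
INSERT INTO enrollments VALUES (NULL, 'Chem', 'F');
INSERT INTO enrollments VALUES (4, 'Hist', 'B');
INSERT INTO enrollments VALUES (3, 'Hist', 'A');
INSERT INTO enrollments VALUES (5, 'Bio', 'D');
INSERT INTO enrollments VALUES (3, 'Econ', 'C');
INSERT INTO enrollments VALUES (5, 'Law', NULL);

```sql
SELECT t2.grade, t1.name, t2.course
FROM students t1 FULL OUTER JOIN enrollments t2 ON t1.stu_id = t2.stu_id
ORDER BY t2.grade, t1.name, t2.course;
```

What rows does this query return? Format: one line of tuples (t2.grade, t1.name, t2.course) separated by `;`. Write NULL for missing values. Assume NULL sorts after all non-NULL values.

FULL OUTER JOIN keeps every row from both sides; unmatched rows get NULL for the other side's columns.
Matching on t1.stu_id = t2.stu_id. A NULL in a compared column never satisfies the condition.
- t1 row (stu_id=8): no match → kept, t2 columns NULL.
- t1 row (stu_id=NULL): no match → kept, t2 columns NULL.
- t1 row (stu_id=5): matches 2 t2 row(s) → 2 output row(s).
- t1 row (stu_id=8): no match → kept, t2 columns NULL.
- t1 row (stu_id=8): no match → kept, t2 columns NULL.
- t1 row (stu_id=3): matches 2 t2 row(s) → 2 output row(s).
- t1 row (stu_id=8): no match → kept, t2 columns NULL.
- 3 t2 row(s) had no t1 match → kept, t1 columns NULL.

(A, Vik, Hist); (B, NULL, Hist); (C, Vik, Econ); (D, Wendy, Bio); (D, NULL, Math); (F, NULL, Chem); (NULL, Eve, NULL); (NULL, Ivan, NULL); (NULL, Wendy, Law); (NULL, Xin, NULL); (NULL, Yara, NULL); (NULL, NULL, NULL)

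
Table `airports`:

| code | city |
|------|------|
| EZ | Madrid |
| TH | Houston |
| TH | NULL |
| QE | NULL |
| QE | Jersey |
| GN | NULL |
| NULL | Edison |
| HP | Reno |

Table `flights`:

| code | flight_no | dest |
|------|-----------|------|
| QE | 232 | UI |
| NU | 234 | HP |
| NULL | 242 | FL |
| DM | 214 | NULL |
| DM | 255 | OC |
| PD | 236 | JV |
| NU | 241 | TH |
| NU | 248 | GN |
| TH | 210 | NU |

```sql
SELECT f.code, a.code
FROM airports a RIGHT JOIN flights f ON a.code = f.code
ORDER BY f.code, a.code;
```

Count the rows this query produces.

11

RIGHT JOIN keeps every row from `flights`; unmatched rows get NULL for `airports`'s columns.
Matching on a.code = f.code. A NULL in a compared column never satisfies the condition.
- a[0] code=EZ → no match.
- a[1] code=TH → 1 match(es) in f → 1 row(s).
- a[2] code=TH → 1 match(es) in f → 1 row(s).
- a[3] code=QE → 1 match(es) in f → 1 row(s).
- a[4] code=QE → 1 match(es) in f → 1 row(s).
- a[5] code=GN → no match.
- a[6] code=NULL → no match.
- a[7] code=HP → no match.
- plus 7 unmatched f row(s), each kept with NULL a columns.
Total: 4 matched + 7 padded = 11 rows.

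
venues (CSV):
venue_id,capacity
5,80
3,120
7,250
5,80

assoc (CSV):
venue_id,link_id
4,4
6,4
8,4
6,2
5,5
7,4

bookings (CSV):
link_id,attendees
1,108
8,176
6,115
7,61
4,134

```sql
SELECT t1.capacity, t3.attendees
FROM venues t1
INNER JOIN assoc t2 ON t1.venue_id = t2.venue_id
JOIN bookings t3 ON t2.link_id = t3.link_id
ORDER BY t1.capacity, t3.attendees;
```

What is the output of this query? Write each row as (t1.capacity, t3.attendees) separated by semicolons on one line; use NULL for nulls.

(250, 134)

Evaluate left to right. First `venues t1 INNER JOIN assoc t2` on venue_id: 3 row(s).
Then INNER JOIN `bookings t3` on link_id: keep only rows whose t2.link_id appears in t3.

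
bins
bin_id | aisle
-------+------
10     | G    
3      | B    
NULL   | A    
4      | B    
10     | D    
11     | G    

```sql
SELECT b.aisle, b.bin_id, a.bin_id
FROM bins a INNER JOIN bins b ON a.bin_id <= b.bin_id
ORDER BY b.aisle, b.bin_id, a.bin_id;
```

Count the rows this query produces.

INNER JOIN keeps only pairs where the ON condition holds.
Matching on a.bin_id <= b.bin_id. A NULL in a compared column never satisfies the condition.
Matched pairs: 16.
Total: 16 rows.

16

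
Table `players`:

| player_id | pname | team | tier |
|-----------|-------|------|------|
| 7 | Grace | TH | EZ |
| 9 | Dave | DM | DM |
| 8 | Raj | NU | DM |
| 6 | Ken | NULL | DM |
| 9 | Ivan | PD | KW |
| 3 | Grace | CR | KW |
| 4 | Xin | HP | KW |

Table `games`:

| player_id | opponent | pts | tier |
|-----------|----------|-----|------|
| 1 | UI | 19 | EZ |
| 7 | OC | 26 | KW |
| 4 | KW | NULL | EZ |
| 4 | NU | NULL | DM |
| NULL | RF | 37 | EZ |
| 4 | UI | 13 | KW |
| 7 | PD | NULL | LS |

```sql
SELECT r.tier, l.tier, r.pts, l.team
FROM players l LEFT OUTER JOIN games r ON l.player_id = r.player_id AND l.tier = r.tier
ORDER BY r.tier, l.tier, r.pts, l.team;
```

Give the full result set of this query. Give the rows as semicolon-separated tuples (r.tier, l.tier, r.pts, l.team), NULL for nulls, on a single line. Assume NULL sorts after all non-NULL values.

LEFT JOIN keeps every row from `players`; unmatched rows get NULL for `games`'s columns.
Matching on l.player_id = r.player_id AND l.tier = r.tier. A NULL in a compared column never satisfies the condition.
- l row (player_id=7, tier=EZ): no match → kept, r columns NULL.
- l row (player_id=9, tier=DM): no match → kept, r columns NULL.
- l row (player_id=8, tier=DM): no match → kept, r columns NULL.
- l row (player_id=6, tier=DM): no match → kept, r columns NULL.
- l row (player_id=9, tier=KW): no match → kept, r columns NULL.
- l row (player_id=3, tier=KW): no match → kept, r columns NULL.
- l row (player_id=4, tier=KW): matches 1 r row(s) → 1 output row(s).
After projecting and ordering:
r.tier | l.tier | r.pts | l.team
KW | KW | 13 | HP
NULL | DM | NULL | DM
NULL | DM | NULL | NU
NULL | DM | NULL | NULL
NULL | EZ | NULL | TH
NULL | KW | NULL | CR
NULL | KW | NULL | PD

(KW, KW, 13, HP); (NULL, DM, NULL, DM); (NULL, DM, NULL, NU); (NULL, DM, NULL, NULL); (NULL, EZ, NULL, TH); (NULL, KW, NULL, CR); (NULL, KW, NULL, PD)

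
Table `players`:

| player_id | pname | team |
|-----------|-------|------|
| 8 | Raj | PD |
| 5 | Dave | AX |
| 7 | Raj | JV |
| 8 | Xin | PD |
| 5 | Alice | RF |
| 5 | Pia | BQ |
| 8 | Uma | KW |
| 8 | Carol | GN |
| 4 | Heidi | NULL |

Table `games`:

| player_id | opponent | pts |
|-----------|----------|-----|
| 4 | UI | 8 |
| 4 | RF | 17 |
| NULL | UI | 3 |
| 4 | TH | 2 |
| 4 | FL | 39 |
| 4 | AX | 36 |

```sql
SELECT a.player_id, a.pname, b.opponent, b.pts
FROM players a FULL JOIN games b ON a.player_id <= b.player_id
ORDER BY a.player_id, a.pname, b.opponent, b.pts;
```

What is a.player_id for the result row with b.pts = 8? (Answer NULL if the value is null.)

4

FULL OUTER JOIN keeps every row from both sides; unmatched rows get NULL for the other side's columns.
Matching on a.player_id <= b.player_id. A NULL in a compared column never satisfies the condition.
Matched pairs: 5; unmatched a rows kept: 8; unmatched b rows kept: 1.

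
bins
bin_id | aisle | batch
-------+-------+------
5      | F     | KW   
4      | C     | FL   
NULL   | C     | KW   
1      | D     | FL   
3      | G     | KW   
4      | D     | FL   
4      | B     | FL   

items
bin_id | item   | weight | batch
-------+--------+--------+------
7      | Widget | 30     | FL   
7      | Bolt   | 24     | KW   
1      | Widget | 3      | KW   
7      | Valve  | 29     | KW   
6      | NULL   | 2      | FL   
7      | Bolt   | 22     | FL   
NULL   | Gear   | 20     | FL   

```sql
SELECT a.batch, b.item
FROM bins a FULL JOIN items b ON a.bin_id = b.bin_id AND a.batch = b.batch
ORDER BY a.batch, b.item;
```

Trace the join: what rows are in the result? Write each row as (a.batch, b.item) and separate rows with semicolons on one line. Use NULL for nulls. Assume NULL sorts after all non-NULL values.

(FL, NULL); (FL, NULL); (FL, NULL); (FL, NULL); (KW, NULL); (KW, NULL); (KW, NULL); (NULL, Bolt); (NULL, Bolt); (NULL, Gear); (NULL, Valve); (NULL, Widget); (NULL, Widget); (NULL, NULL)

FULL OUTER JOIN keeps every row from both sides; unmatched rows get NULL for the other side's columns.
Matching on a.bin_id = b.bin_id AND a.batch = b.batch. A NULL in a compared column never satisfies the condition.
Matched pairs: 0; unmatched a rows kept: 7; unmatched b rows kept: 7.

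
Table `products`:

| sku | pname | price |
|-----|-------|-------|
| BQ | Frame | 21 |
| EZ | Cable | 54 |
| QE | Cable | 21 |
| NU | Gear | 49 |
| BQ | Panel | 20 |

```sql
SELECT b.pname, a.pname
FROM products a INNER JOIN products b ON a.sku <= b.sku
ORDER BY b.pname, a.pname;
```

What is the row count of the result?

16

INNER JOIN keeps only pairs where the ON condition holds.
Matching on a.sku <= b.sku.
- a (sku=BQ) pairs with 5 row(s) of b.
- a (sku=EZ) pairs with 3 row(s) of b.
- a (sku=QE) pairs with 1 row(s) of b.
- a (sku=NU) pairs with 2 row(s) of b.
- a (sku=BQ) pairs with 5 row(s) of b.
Total: 16 rows.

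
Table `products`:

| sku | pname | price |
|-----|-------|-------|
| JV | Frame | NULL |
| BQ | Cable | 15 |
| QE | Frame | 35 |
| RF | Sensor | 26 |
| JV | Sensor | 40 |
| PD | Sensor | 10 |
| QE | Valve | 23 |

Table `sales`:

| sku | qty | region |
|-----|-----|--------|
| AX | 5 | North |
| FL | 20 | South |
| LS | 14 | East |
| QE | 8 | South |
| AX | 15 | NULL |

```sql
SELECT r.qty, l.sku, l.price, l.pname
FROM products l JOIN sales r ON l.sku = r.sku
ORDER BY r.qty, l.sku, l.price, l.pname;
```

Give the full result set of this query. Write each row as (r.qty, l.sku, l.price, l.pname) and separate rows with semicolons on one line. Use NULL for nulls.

(8, QE, 23, Valve); (8, QE, 35, Frame)

INNER JOIN keeps only pairs where the ON condition holds.
Matching on l.sku = r.sku.
Matched pairs: 2.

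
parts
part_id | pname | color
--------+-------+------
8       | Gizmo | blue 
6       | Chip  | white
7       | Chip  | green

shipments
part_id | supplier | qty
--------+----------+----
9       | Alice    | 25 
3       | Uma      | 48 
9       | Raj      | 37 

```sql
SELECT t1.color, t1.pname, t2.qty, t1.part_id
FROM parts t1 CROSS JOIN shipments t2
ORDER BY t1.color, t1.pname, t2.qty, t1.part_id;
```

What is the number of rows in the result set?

9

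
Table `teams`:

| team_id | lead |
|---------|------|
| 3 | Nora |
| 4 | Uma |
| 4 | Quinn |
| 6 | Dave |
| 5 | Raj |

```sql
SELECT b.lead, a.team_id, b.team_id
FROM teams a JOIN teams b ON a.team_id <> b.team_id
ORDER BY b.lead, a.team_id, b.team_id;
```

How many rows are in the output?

18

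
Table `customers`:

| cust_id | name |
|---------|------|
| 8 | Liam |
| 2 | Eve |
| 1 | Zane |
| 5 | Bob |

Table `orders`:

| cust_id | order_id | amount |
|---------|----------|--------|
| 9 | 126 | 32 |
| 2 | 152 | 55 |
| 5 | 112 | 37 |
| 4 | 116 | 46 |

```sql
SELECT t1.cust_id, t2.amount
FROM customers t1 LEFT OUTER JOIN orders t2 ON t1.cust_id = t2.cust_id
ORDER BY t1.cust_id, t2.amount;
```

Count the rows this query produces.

4

LEFT JOIN keeps every row from `customers`; unmatched rows get NULL for `orders`'s columns.
Matching on t1.cust_id = t2.cust_id.
- t1 row (cust_id=8): no match → kept, t2 columns NULL.
- t1 row (cust_id=2): matches 1 t2 row(s) → 1 output row(s).
- t1 row (cust_id=1): no match → kept, t2 columns NULL.
- t1 row (cust_id=5): matches 1 t2 row(s) → 1 output row(s).
Total: 2 matched + 2 padded = 4 rows.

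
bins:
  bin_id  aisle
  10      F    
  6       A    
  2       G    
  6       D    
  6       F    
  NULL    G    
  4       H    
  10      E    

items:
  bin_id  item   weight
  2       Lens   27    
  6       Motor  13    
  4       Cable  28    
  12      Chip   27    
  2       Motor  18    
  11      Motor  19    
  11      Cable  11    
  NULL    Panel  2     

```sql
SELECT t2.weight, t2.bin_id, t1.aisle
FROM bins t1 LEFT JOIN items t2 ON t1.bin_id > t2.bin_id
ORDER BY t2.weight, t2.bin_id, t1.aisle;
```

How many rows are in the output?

21

LEFT JOIN keeps every row from `bins`; unmatched rows get NULL for `items`'s columns.
Matching on t1.bin_id > t2.bin_id. A NULL in a compared column never satisfies the condition.
- t1 (bin_id=10) pairs with 4 row(s) of t2.
- t1 (bin_id=6) pairs with 3 row(s) of t2.
- t1 (bin_id=2) has no partner → padded with NULL.
- t1 (bin_id=6) pairs with 3 row(s) of t2.
- t1 (bin_id=6) pairs with 3 row(s) of t2.
- t1 (bin_id=NULL) has no partner → padded with NULL.
- t1 (bin_id=4) pairs with 2 row(s) of t2.
- t1 (bin_id=10) pairs with 4 row(s) of t2.
Total: 19 matched + 2 padded = 21 rows.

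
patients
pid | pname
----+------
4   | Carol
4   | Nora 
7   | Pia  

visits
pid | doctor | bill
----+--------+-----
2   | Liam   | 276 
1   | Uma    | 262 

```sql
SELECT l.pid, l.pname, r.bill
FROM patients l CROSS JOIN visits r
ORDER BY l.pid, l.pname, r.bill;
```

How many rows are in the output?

6

CROSS JOIN pairs every row of `patients` with every row of `visits`: 3 × 2 = 6 rows.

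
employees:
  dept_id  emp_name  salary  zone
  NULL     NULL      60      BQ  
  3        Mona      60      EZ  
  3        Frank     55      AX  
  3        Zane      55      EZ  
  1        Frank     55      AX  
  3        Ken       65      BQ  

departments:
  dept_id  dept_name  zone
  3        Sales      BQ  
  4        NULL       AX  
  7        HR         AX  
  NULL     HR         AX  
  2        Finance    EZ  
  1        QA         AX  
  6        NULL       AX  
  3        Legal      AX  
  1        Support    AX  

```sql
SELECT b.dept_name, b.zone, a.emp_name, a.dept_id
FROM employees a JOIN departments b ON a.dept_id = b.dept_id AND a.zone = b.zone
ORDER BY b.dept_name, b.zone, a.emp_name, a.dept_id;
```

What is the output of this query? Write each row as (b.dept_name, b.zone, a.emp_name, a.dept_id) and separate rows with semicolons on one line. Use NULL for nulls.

INNER JOIN keeps only pairs where the ON condition holds.
Matching on a.dept_id = b.dept_id AND a.zone = b.zone. A NULL in a compared column never satisfies the condition.
- a row (dept_id=NULL, zone=BQ): no match → dropped.
- a row (dept_id=3, zone=EZ): no match → dropped.
- a row (dept_id=3, zone=AX): matches 1 b row(s) → 1 output row(s).
- a row (dept_id=3, zone=EZ): no match → dropped.
- a row (dept_id=1, zone=AX): matches 2 b row(s) → 2 output row(s).
- a row (dept_id=3, zone=BQ): matches 1 b row(s) → 1 output row(s).
After projecting and ordering:
b.dept_name | b.zone | a.emp_name | a.dept_id
Legal | AX | Frank | 3
QA | AX | Frank | 1
Sales | BQ | Ken | 3
Support | AX | Frank | 1

(Legal, AX, Frank, 3); (QA, AX, Frank, 1); (Sales, BQ, Ken, 3); (Support, AX, Frank, 1)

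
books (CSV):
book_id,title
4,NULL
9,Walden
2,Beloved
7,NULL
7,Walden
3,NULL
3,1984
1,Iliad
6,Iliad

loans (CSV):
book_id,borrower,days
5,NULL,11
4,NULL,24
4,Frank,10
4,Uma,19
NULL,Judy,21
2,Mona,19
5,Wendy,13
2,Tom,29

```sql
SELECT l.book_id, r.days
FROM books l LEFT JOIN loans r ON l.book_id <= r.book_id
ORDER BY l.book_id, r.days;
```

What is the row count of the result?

33

LEFT JOIN keeps every row from `books`; unmatched rows get NULL for `loans`'s columns.
Matching on l.book_id <= r.book_id. A NULL in a compared column never satisfies the condition.
- book_id=4: 5 matching r row(s), so 5 row(s) emitted.
- book_id=9: no r row matches, row kept with r columns NULL.
- book_id=2: 7 matching r row(s), so 7 row(s) emitted.
- book_id=7: no r row matches, row kept with r columns NULL.
- book_id=7: no r row matches, row kept with r columns NULL.
- book_id=3: 5 matching r row(s), so 5 row(s) emitted.
- book_id=3: 5 matching r row(s), so 5 row(s) emitted.
- book_id=1: 7 matching r row(s), so 7 row(s) emitted.
- book_id=6: no r row matches, row kept with r columns NULL.
Total: 29 matched + 4 padded = 33 rows.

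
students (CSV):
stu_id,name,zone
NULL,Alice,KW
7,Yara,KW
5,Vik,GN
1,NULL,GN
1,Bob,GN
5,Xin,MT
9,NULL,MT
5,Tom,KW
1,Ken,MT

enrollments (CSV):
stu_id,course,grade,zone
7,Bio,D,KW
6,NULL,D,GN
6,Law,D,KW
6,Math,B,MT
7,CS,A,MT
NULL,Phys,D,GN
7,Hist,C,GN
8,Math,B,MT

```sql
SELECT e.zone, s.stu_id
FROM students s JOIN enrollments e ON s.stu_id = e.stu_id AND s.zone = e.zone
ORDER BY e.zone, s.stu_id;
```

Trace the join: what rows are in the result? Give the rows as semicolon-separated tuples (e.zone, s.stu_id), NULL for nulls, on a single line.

(KW, 7)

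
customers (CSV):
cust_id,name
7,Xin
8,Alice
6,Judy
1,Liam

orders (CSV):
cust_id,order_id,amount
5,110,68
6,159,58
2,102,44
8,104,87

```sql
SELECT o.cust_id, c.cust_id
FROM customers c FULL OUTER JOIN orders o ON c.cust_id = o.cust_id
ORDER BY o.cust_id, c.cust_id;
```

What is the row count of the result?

6

FULL OUTER JOIN keeps every row from both sides; unmatched rows get NULL for the other side's columns.
Matching on c.cust_id = o.cust_id.
- c (cust_id=7) has no partner → padded with NULL.
- c (cust_id=8) pairs with 1 row(s) of o.
- c (cust_id=6) pairs with 1 row(s) of o.
- c (cust_id=1) has no partner → padded with NULL.
- plus 2 unmatched o row(s), each kept with NULL c columns.
Total: 2 matched + 4 padded = 6 rows.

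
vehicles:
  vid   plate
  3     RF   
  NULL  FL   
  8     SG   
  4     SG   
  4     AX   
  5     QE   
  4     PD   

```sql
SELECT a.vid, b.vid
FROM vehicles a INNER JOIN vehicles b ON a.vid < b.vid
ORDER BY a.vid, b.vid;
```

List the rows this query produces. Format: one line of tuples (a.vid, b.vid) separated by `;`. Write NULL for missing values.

INNER JOIN keeps only pairs where the ON condition holds.
Matching on a.vid < b.vid. A NULL in a compared column never satisfies the condition.
- a (vid=3) pairs with 5 row(s) of b.
- a (vid=NULL) has no partner → excluded.
- a (vid=8) has no partner → excluded.
- a (vid=4) pairs with 2 row(s) of b.
- a (vid=4) pairs with 2 row(s) of b.
- a (vid=5) pairs with 1 row(s) of b.
- a (vid=4) pairs with 2 row(s) of b.

(3, 4); (3, 4); (3, 4); (3, 5); (3, 8); (4, 5); (4, 5); (4, 5); (4, 8); (4, 8); (4, 8); (5, 8)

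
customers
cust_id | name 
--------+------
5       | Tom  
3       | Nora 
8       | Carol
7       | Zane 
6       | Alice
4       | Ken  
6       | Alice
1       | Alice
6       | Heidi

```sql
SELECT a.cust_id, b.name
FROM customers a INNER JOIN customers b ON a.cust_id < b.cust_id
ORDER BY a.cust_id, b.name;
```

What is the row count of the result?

33

INNER JOIN keeps only pairs where the ON condition holds.
Matching on a.cust_id < b.cust_id.
- cust_id=5: 5 matching b row(s), so 5 row(s) emitted.
- cust_id=3: 7 matching b row(s), so 7 row(s) emitted.
- cust_id=8: no matching b row, dropped.
- cust_id=7: 1 matching b row(s), so 1 row(s) emitted.
- cust_id=6: 2 matching b row(s), so 2 row(s) emitted.
- cust_id=4: 6 matching b row(s), so 6 row(s) emitted.
- cust_id=6: 2 matching b row(s), so 2 row(s) emitted.
- cust_id=1: 8 matching b row(s), so 8 row(s) emitted.
- cust_id=6: 2 matching b row(s), so 2 row(s) emitted.
Total: 33 rows.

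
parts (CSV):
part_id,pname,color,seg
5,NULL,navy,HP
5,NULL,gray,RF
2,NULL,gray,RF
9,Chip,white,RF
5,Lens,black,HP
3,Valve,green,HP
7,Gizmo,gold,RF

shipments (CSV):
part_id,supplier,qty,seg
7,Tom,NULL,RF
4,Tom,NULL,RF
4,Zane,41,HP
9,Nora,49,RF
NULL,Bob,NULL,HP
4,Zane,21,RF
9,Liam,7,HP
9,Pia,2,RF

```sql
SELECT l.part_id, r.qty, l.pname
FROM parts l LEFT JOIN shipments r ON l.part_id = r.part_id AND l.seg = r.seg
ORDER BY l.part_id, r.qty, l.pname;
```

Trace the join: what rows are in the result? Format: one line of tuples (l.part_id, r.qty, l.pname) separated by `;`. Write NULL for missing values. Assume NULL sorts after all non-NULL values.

LEFT JOIN keeps every row from `parts`; unmatched rows get NULL for `shipments`'s columns.
Matching on l.part_id = r.part_id AND l.seg = r.seg. A NULL in a compared column never satisfies the condition.
- l (part_id=5, seg=HP) has no partner → padded with NULL.
- l (part_id=5, seg=RF) has no partner → padded with NULL.
- l (part_id=2, seg=RF) has no partner → padded with NULL.
- l (part_id=9, seg=RF) pairs with 2 row(s) of r.
- l (part_id=5, seg=HP) has no partner → padded with NULL.
- l (part_id=3, seg=HP) has no partner → padded with NULL.
- l (part_id=7, seg=RF) pairs with 1 row(s) of r.
After projecting and ordering:
l.part_id | r.qty | l.pname
2 | NULL | NULL
3 | NULL | Valve
5 | NULL | Lens
5 | NULL | NULL
5 | NULL | NULL
7 | NULL | Gizmo
9 | 2 | Chip
9 | 49 | Chip

(2, NULL, NULL); (3, NULL, Valve); (5, NULL, Lens); (5, NULL, NULL); (5, NULL, NULL); (7, NULL, Gizmo); (9, 2, Chip); (9, 49, Chip)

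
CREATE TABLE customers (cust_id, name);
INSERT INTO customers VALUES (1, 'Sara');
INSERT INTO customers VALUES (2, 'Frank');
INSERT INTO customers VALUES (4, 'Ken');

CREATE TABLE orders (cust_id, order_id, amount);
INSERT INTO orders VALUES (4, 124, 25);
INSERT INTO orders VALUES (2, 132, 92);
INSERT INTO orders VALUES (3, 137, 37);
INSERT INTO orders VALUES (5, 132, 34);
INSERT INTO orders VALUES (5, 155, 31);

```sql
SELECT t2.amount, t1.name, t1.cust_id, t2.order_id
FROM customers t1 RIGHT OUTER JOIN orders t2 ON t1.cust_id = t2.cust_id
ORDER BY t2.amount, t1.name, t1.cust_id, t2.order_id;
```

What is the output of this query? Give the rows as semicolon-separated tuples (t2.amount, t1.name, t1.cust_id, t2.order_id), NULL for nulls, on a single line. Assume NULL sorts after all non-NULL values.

RIGHT JOIN keeps every row from `orders`; unmatched rows get NULL for `customers`'s columns.
Matching on t1.cust_id = t2.cust_id.
- cust_id=1: no matching t2 row.
- cust_id=2: 1 matching t2 row(s), so 1 row(s) emitted.
- cust_id=4: 1 matching t2 row(s), so 1 row(s) emitted.
- 3 t2 row(s) had no t1 match → kept, t1 columns NULL.
After projecting and ordering:
t2.amount | t1.name | t1.cust_id | t2.order_id
25 | Ken | 4 | 124
31 | NULL | NULL | 155
34 | NULL | NULL | 132
37 | NULL | NULL | 137
92 | Frank | 2 | 132

(25, Ken, 4, 124); (31, NULL, NULL, 155); (34, NULL, NULL, 132); (37, NULL, NULL, 137); (92, Frank, 2, 132)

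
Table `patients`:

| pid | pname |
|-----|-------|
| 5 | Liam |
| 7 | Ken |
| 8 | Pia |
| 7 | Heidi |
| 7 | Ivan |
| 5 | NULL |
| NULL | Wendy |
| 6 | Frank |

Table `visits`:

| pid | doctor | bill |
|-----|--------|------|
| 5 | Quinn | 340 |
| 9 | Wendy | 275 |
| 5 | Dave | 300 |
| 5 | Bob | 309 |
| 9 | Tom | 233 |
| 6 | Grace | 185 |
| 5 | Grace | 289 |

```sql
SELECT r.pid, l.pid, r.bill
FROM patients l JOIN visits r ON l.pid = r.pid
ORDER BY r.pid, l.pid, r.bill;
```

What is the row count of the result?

9

INNER JOIN keeps only pairs where the ON condition holds.
Matching on l.pid = r.pid. A NULL in a compared column never satisfies the condition.
Matched pairs: 9.
Total: 9 rows.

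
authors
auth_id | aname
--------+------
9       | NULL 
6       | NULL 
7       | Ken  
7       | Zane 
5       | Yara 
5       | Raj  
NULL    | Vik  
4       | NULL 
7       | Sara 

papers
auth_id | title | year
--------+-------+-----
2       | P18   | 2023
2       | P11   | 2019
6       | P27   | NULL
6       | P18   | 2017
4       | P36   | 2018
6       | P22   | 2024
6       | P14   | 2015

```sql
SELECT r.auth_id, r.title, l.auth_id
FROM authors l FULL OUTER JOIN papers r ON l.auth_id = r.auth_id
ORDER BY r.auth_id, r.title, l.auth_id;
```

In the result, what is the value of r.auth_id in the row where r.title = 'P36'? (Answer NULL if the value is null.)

FULL OUTER JOIN keeps every row from both sides; unmatched rows get NULL for the other side's columns.
Matching on l.auth_id = r.auth_id. A NULL in a compared column never satisfies the condition.
- l (auth_id=9) has no partner → padded with NULL.
- l (auth_id=6) pairs with 4 row(s) of r.
- l (auth_id=7) has no partner → padded with NULL.
- l (auth_id=7) has no partner → padded with NULL.
- l (auth_id=5) has no partner → padded with NULL.
- l (auth_id=5) has no partner → padded with NULL.
- l (auth_id=NULL) has no partner → padded with NULL.
- l (auth_id=4) pairs with 1 row(s) of r.
- l (auth_id=7) has no partner → padded with NULL.
- 2 row(s) from r found no l partner → padded with NULL.

4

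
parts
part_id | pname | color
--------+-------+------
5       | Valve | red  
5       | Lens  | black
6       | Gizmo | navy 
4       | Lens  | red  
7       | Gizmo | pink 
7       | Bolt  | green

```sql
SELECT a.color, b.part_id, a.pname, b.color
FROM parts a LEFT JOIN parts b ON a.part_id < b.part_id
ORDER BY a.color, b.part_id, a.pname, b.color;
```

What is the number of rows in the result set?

LEFT JOIN keeps every row from `parts a`; unmatched rows get NULL for `parts b`'s columns.
Matching on a.part_id < b.part_id.
Matched pairs: 13; unmatched a rows kept: 2.
Total: 13 matched + 2 padded = 15 rows.

15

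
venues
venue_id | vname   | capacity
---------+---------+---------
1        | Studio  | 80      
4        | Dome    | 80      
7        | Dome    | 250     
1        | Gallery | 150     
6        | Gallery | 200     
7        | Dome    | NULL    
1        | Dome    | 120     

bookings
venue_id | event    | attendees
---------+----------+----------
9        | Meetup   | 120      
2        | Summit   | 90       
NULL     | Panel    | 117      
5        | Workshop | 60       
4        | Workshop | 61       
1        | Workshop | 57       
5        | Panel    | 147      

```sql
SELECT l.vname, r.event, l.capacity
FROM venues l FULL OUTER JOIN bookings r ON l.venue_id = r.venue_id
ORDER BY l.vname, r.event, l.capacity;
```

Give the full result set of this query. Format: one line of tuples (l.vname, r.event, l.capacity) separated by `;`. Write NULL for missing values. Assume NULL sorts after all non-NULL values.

(Dome, Workshop, 80); (Dome, Workshop, 120); (Dome, NULL, 250); (Dome, NULL, NULL); (Gallery, Workshop, 150); (Gallery, NULL, 200); (Studio, Workshop, 80); (NULL, Meetup, NULL); (NULL, Panel, NULL); (NULL, Panel, NULL); (NULL, Summit, NULL); (NULL, Workshop, NULL)

FULL OUTER JOIN keeps every row from both sides; unmatched rows get NULL for the other side's columns.
Matching on l.venue_id = r.venue_id. A NULL in a compared column never satisfies the condition.
- l (venue_id=1) pairs with 1 row(s) of r.
- l (venue_id=4) pairs with 1 row(s) of r.
- l (venue_id=7) has no partner → padded with NULL.
- l (venue_id=1) pairs with 1 row(s) of r.
- l (venue_id=6) has no partner → padded with NULL.
- l (venue_id=7) has no partner → padded with NULL.
- l (venue_id=1) pairs with 1 row(s) of r.
- plus 5 unmatched r row(s), each kept with NULL l columns.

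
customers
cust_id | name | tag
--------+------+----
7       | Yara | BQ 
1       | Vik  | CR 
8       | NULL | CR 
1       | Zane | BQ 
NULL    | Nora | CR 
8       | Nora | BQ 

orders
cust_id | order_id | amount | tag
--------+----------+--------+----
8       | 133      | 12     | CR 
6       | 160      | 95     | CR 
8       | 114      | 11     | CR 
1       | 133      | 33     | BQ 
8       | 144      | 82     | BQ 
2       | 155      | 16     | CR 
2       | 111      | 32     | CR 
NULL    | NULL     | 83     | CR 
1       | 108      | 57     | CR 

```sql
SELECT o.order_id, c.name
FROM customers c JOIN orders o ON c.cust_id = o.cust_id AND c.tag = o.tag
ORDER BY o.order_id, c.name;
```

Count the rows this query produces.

INNER JOIN keeps only pairs where the ON condition holds.
Matching on c.cust_id = o.cust_id AND c.tag = o.tag. A NULL in a compared column never satisfies the condition.
- c row (cust_id=7, tag=BQ): no match → dropped.
- c row (cust_id=1, tag=CR): matches 1 o row(s) → 1 output row(s).
- c row (cust_id=8, tag=CR): matches 2 o row(s) → 2 output row(s).
- c row (cust_id=1, tag=BQ): matches 1 o row(s) → 1 output row(s).
- c row (cust_id=NULL, tag=CR): no match → dropped.
- c row (cust_id=8, tag=BQ): matches 1 o row(s) → 1 output row(s).
Total: 5 rows.

5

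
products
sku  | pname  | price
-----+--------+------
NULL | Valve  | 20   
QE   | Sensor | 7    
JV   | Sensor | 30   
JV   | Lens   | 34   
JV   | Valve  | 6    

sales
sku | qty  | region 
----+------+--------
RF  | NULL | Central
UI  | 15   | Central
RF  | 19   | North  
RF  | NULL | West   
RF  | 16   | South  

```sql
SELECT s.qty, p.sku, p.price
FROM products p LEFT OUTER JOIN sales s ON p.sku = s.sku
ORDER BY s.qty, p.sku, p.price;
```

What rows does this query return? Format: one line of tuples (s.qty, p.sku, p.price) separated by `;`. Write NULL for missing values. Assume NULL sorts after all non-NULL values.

LEFT JOIN keeps every row from `products`; unmatched rows get NULL for `sales`'s columns.
Matching on p.sku = s.sku. A NULL in a compared column never satisfies the condition.
- p[0] sku=NULL → no match; kept with NULLs on the s side.
- p[1] sku=QE → no match; kept with NULLs on the s side.
- p[2] sku=JV → no match; kept with NULLs on the s side.
- p[3] sku=JV → no match; kept with NULLs on the s side.
- p[4] sku=JV → no match; kept with NULLs on the s side.
After projecting and ordering:
s.qty | p.sku | p.price
NULL | JV | 6
NULL | JV | 30
NULL | JV | 34
NULL | QE | 7
NULL | NULL | 20

(NULL, JV, 6); (NULL, JV, 30); (NULL, JV, 34); (NULL, QE, 7); (NULL, NULL, 20)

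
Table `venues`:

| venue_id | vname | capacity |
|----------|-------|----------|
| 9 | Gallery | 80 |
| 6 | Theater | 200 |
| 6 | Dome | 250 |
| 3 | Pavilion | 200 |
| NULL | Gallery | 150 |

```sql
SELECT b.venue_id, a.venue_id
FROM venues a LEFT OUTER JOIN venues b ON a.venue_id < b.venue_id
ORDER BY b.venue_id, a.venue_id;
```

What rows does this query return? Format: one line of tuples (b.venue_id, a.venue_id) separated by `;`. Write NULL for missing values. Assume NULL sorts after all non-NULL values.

(6, 3); (6, 3); (9, 3); (9, 6); (9, 6); (NULL, 9); (NULL, NULL)

LEFT JOIN keeps every row from `venues a`; unmatched rows get NULL for `venues b`'s columns.
Matching on a.venue_id < b.venue_id. A NULL in a compared column never satisfies the condition.
- a (venue_id=9) has no partner → padded with NULL.
- a (venue_id=6) pairs with 1 row(s) of b.
- a (venue_id=6) pairs with 1 row(s) of b.
- a (venue_id=3) pairs with 3 row(s) of b.
- a (venue_id=NULL) has no partner → padded with NULL.
After projecting and ordering:
b.venue_id | a.venue_id
6 | 3
6 | 3
9 | 3
9 | 6
9 | 6
NULL | 9
NULL | NULL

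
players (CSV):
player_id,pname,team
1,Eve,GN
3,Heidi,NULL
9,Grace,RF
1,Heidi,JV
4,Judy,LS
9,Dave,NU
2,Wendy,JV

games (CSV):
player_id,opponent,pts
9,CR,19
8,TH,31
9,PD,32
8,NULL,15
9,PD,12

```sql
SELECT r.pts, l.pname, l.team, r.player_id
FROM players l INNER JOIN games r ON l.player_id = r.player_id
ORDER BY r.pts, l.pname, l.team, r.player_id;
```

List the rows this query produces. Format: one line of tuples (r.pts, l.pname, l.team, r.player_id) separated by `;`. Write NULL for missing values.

(12, Dave, NU, 9); (12, Grace, RF, 9); (19, Dave, NU, 9); (19, Grace, RF, 9); (32, Dave, NU, 9); (32, Grace, RF, 9)

INNER JOIN keeps only pairs where the ON condition holds.
Matching on l.player_id = r.player_id.
Matched pairs: 6.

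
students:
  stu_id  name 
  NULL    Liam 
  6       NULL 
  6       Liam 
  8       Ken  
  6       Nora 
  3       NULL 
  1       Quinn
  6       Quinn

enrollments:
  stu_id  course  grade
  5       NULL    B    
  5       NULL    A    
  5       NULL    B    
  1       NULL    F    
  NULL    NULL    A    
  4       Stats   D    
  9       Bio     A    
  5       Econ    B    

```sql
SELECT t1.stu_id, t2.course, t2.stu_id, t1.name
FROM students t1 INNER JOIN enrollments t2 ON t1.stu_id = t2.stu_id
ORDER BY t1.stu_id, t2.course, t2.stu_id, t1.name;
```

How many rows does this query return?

1

INNER JOIN keeps only pairs where the ON condition holds.
Matching on t1.stu_id = t2.stu_id. A NULL in a compared column never satisfies the condition.
Matched pairs: 1.
Total: 1 rows.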